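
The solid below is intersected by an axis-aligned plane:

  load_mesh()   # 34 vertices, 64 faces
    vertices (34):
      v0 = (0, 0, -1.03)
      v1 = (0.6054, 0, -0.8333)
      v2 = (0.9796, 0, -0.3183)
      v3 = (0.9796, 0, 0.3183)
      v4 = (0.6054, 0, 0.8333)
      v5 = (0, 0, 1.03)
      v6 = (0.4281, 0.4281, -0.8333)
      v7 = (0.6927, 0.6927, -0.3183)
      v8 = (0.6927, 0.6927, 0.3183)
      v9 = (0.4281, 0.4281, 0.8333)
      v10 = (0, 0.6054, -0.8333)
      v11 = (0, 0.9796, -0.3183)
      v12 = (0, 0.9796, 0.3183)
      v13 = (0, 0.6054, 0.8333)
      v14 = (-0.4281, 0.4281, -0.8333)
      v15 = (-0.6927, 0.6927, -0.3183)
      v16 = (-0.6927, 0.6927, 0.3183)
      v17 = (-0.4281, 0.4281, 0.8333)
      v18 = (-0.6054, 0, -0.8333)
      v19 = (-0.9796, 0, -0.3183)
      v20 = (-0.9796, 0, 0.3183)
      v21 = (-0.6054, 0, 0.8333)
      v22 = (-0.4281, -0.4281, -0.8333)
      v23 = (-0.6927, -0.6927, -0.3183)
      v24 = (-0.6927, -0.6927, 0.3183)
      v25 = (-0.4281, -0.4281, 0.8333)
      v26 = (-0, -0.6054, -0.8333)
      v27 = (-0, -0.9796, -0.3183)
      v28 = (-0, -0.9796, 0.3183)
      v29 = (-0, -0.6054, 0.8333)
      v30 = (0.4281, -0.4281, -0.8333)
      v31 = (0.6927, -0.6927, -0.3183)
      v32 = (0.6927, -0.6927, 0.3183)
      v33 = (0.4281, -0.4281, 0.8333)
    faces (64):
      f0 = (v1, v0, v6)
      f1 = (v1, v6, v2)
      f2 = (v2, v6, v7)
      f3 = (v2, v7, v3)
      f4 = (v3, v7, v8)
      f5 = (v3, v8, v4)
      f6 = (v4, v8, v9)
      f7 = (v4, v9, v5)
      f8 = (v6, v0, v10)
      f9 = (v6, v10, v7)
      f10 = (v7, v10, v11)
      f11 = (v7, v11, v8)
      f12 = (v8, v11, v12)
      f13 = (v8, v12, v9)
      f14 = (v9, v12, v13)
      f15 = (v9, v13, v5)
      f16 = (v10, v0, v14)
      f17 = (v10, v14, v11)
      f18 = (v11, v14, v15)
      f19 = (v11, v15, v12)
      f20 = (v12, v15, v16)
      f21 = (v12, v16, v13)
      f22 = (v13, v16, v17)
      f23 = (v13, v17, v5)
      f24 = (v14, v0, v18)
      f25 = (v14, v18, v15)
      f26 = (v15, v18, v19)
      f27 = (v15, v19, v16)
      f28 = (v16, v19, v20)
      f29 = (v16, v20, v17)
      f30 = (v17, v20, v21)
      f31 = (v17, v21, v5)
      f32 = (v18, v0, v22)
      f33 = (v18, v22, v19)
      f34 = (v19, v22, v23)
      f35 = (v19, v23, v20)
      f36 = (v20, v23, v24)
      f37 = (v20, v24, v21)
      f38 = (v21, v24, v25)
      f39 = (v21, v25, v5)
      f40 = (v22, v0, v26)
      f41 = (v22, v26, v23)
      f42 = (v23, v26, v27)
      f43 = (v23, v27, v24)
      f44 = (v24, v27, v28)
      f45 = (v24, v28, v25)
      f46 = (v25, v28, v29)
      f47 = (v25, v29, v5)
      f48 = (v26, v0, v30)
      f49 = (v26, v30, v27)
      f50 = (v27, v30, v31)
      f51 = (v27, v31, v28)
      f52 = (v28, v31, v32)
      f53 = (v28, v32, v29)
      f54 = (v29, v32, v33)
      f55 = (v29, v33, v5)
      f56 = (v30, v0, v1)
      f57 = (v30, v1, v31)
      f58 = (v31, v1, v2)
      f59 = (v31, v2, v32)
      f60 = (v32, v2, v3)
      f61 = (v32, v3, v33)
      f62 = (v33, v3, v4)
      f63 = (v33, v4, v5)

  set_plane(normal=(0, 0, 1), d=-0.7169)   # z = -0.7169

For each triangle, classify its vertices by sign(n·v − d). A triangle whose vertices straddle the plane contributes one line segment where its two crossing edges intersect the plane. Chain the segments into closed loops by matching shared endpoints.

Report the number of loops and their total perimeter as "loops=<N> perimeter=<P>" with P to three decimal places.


Straddling triangles (16 of 64):
  (v1,v6,v2) [--+] → (0.55275, 0.331341, -0.7169)–(0.689976, 0, -0.7169)  len=0.3586
  (v2,v6,v7) [+-+] → (0.55275, 0.331341, -0.7169)–(0.487905, 0.487905, -0.7169)  len=0.1695
  (v6,v10,v7) [--+] → (0.156564, 0.625131, -0.7169)–(0.487905, 0.487905, -0.7169)  len=0.3586
  (v7,v10,v11) [+-+] → (0.156564, 0.625131, -0.7169)–(0, 0.689976, -0.7169)  len=0.1695
  (v10,v14,v11) [--+] → (-0.331341, 0.55275, -0.7169)–(0, 0.689976, -0.7169)  len=0.3586
  (v11,v14,v15) [+-+] → (-0.331341, 0.55275, -0.7169)–(-0.487905, 0.487905, -0.7169)  len=0.1695
  (v14,v18,v15) [--+] → (-0.625131, 0.156564, -0.7169)–(-0.487905, 0.487905, -0.7169)  len=0.3586
  (v15,v18,v19) [+-+] → (-0.625131, 0.156564, -0.7169)–(-0.689976, 0, -0.7169)  len=0.1695
  (v18,v22,v19) [--+] → (-0.55275, -0.331341, -0.7169)–(-0.689976, 0, -0.7169)  len=0.3586
  (v19,v22,v23) [+-+] → (-0.55275, -0.331341, -0.7169)–(-0.487905, -0.487905, -0.7169)  len=0.1695
  (v22,v26,v23) [--+] → (-0.156564, -0.625131, -0.7169)–(-0.487905, -0.487905, -0.7169)  len=0.3586
  (v23,v26,v27) [+-+] → (-0.156564, -0.625131, -0.7169)–(0, -0.689976, -0.7169)  len=0.1695
  (v26,v30,v27) [--+] → (0.331341, -0.55275, -0.7169)–(0, -0.689976, -0.7169)  len=0.3586
  (v27,v30,v31) [+-+] → (0.331341, -0.55275, -0.7169)–(0.487905, -0.487905, -0.7169)  len=0.1695
  (v30,v1,v31) [--+] → (0.625131, -0.156564, -0.7169)–(0.487905, -0.487905, -0.7169)  len=0.3586
  (v31,v1,v2) [+-+] → (0.625131, -0.156564, -0.7169)–(0.689976, 0, -0.7169)  len=0.1695

Chained into 1 loop(s):
  loop 1: 16 segments, perimeter = 4.2248
Total perimeter = 4.225

loops=1 perimeter=4.225


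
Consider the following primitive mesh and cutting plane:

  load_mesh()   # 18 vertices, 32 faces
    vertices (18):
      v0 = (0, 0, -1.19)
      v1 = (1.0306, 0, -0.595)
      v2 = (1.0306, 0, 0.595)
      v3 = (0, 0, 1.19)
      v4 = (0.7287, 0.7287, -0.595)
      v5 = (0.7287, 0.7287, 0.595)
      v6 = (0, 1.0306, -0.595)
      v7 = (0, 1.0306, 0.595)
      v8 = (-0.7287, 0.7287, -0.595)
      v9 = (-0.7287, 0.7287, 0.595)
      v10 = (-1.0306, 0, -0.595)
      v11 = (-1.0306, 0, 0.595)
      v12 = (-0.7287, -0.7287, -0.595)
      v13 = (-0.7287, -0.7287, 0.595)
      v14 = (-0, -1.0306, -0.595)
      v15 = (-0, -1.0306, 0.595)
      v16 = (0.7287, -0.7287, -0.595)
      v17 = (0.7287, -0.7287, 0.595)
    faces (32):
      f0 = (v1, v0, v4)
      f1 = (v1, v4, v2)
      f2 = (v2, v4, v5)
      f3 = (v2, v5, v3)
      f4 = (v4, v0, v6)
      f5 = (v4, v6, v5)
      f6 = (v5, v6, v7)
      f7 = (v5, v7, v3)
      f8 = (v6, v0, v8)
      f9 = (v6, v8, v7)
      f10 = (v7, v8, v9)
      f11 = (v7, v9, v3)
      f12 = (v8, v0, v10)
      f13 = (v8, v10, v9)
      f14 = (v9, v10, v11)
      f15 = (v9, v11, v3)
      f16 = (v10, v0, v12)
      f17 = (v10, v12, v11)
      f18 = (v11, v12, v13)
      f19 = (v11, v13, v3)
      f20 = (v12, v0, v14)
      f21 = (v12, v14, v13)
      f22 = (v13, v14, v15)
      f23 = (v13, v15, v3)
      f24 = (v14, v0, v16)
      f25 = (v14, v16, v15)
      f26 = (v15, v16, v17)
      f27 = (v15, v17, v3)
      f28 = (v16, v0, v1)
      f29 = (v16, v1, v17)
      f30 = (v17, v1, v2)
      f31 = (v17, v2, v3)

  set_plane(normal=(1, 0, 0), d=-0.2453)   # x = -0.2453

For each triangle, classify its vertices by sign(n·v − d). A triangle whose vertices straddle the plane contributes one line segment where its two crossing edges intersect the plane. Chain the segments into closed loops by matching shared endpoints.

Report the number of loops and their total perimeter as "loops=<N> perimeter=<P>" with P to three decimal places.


loops=1 perimeter=6.547

Straddling triangles (12 of 32):
  (v6,v0,v8) [++-] → (-0.2453, 0.2453, -0.989707)–(-0.2453, 0.928972, -0.595)  len=0.7894
  (v6,v8,v7) [+-+] → (-0.2453, 0.928972, -0.595)–(-0.2453, 0.928972, 0.194414)  len=0.7894
  (v7,v8,v9) [+--] → (-0.2453, 0.928972, 0.194414)–(-0.2453, 0.928972, 0.595)  len=0.4006
  (v7,v9,v3) [+-+] → (-0.2453, 0.928972, 0.595)–(-0.2453, 0.2453, 0.989707)  len=0.7894
  (v8,v0,v10) [-+-] → (-0.2453, 0.2453, -0.989707)–(-0.2453, 0, -1.04838)  len=0.2522
  (v9,v11,v3) [--+] → (-0.2453, 0, 1.04838)–(-0.2453, 0.2453, 0.989707)  len=0.2522
  (v10,v0,v12) [-+-] → (-0.2453, 0, -1.04838)–(-0.2453, -0.2453, -0.989707)  len=0.2522
  (v11,v13,v3) [--+] → (-0.2453, -0.2453, 0.989707)–(-0.2453, 0, 1.04838)  len=0.2522
  (v12,v0,v14) [-++] → (-0.2453, -0.2453, -0.989707)–(-0.2453, -0.928972, -0.595)  len=0.7894
  (v12,v14,v13) [-+-] → (-0.2453, -0.928972, -0.595)–(-0.2453, -0.928972, -0.194414)  len=0.4006
  (v13,v14,v15) [-++] → (-0.2453, -0.928972, -0.194414)–(-0.2453, -0.928972, 0.595)  len=0.7894
  (v13,v15,v3) [-++] → (-0.2453, -0.928972, 0.595)–(-0.2453, -0.2453, 0.989707)  len=0.7894

Chained into 1 loop(s):
  loop 1: 12 segments, perimeter = 6.5466
Total perimeter = 6.547


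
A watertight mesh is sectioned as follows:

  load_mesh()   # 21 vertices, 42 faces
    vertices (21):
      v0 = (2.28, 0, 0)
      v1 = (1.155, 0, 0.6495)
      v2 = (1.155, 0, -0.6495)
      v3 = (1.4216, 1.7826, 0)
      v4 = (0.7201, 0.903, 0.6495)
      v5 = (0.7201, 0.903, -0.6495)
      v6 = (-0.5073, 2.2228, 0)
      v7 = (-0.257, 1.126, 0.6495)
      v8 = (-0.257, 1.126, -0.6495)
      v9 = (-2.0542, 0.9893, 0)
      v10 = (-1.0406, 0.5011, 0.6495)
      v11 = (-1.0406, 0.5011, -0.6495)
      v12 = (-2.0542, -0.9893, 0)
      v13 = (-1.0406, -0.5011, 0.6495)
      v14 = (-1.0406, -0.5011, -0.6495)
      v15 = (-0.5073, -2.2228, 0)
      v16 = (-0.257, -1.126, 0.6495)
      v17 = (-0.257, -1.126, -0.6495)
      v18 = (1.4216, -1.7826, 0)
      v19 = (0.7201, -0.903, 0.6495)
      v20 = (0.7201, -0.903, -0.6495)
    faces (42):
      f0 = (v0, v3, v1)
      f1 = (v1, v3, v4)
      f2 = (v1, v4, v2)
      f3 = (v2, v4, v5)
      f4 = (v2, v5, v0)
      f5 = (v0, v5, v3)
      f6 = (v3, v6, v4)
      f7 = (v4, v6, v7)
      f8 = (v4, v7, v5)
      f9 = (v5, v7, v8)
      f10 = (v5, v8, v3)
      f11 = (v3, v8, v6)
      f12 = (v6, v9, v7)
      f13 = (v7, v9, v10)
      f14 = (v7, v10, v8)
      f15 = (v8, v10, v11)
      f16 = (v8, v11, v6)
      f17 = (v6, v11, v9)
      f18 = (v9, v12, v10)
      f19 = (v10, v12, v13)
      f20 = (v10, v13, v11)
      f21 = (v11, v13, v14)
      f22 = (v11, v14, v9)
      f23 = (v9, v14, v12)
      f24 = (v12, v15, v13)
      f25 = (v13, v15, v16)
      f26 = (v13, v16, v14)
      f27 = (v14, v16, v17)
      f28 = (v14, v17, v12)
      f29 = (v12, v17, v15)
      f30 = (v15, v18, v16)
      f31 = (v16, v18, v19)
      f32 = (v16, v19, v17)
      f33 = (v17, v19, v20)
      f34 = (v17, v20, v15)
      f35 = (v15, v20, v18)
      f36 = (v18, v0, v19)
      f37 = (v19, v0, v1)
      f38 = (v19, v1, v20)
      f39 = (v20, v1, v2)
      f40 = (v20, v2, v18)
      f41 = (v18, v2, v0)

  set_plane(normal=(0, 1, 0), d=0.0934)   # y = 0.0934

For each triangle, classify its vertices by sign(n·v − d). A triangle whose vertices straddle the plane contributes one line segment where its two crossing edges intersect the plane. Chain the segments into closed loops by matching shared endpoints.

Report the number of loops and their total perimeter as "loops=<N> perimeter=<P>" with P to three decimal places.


Straddling triangles (12 of 42):
  (v0,v3,v1) [-+-] → (2.23502, 0.0934, 0)–(1.16897, 0.0934, 0.615469)  len=1.2310
  (v1,v3,v4) [-++] → (1.16897, 0.0934, 0.615469)–(1.11002, 0.0934, 0.6495)  len=0.0681
  (v1,v4,v2) [-+-] → (1.11002, 0.0934, 0.6495)–(1.11002, 0.0934, -0.515141)  len=1.1646
  (v2,v4,v5) [-++] → (1.11002, 0.0934, -0.515141)–(1.11002, 0.0934, -0.6495)  len=0.1344
  (v2,v5,v0) [-+-] → (1.11002, 0.0934, -0.6495)–(2.11865, 0.0934, -0.0671797)  len=1.1647
  (v0,v5,v3) [-++] → (2.11865, 0.0934, -0.0671797)–(2.23502, 0.0934, 0)  len=0.1344
  (v9,v12,v10) [+-+] → (-2.0542, 0.0934, 0)–(-1.31787, 0.0934, 0.471829)  len=0.8745
  (v10,v12,v13) [+--] → (-1.31787, 0.0934, 0.471829)–(-1.0406, 0.0934, 0.6495)  len=0.3293
  (v10,v13,v11) [+-+] → (-1.0406, 0.0934, 0.6495)–(-1.0406, 0.0934, -0.12106)  len=0.7706
  (v11,v13,v14) [+--] → (-1.0406, 0.0934, -0.12106)–(-1.0406, 0.0934, -0.6495)  len=0.5284
  (v11,v14,v9) [+-+] → (-1.0406, 0.0934, -0.6495)–(-1.44491, 0.0934, -0.390423)  len=0.4802
  (v9,v14,v12) [+--] → (-1.44491, 0.0934, -0.390423)–(-2.0542, 0.0934, 0)  len=0.7236

Chained into 2 loop(s):
  loop 1: 6 segments, perimeter = 3.8971
  loop 2: 6 segments, perimeter = 3.7067
Total perimeter = 7.604

loops=2 perimeter=7.604


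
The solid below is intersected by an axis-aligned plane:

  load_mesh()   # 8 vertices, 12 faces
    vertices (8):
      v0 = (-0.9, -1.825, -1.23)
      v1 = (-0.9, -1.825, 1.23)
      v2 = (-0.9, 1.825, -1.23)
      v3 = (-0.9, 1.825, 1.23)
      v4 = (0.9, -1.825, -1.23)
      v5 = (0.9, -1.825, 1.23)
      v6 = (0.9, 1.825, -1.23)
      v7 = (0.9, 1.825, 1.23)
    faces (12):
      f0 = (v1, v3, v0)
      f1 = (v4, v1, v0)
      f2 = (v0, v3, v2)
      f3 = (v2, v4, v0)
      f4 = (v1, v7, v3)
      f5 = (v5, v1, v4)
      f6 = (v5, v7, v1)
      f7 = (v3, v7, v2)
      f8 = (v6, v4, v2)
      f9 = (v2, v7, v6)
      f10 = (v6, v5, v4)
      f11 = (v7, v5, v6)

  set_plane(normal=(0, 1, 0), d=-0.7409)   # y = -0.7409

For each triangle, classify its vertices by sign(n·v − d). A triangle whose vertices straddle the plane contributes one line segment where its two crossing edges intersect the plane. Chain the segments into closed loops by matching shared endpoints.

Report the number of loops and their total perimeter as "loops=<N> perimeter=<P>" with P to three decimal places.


loops=1 perimeter=8.520

Straddling triangles (8 of 12):
  (v1,v3,v0) [-+-] → (-0.9, -0.7409, 1.23)–(-0.9, -0.7409, -0.499346)  len=1.7293
  (v0,v3,v2) [-++] → (-0.9, -0.7409, -0.499346)–(-0.9, -0.7409, -1.23)  len=0.7307
  (v2,v4,v0) [+--] → (0.365375, -0.7409, -1.23)–(-0.9, -0.7409, -1.23)  len=1.2654
  (v1,v7,v3) [-++] → (-0.365375, -0.7409, 1.23)–(-0.9, -0.7409, 1.23)  len=0.5346
  (v5,v7,v1) [-+-] → (0.9, -0.7409, 1.23)–(-0.365375, -0.7409, 1.23)  len=1.2654
  (v6,v4,v2) [+-+] → (0.9, -0.7409, -1.23)–(0.365375, -0.7409, -1.23)  len=0.5346
  (v6,v5,v4) [+--] → (0.9, -0.7409, 0.499346)–(0.9, -0.7409, -1.23)  len=1.7293
  (v7,v5,v6) [+-+] → (0.9, -0.7409, 1.23)–(0.9, -0.7409, 0.499346)  len=0.7307

Chained into 1 loop(s):
  loop 1: 8 segments, perimeter = 8.5200
Total perimeter = 8.520


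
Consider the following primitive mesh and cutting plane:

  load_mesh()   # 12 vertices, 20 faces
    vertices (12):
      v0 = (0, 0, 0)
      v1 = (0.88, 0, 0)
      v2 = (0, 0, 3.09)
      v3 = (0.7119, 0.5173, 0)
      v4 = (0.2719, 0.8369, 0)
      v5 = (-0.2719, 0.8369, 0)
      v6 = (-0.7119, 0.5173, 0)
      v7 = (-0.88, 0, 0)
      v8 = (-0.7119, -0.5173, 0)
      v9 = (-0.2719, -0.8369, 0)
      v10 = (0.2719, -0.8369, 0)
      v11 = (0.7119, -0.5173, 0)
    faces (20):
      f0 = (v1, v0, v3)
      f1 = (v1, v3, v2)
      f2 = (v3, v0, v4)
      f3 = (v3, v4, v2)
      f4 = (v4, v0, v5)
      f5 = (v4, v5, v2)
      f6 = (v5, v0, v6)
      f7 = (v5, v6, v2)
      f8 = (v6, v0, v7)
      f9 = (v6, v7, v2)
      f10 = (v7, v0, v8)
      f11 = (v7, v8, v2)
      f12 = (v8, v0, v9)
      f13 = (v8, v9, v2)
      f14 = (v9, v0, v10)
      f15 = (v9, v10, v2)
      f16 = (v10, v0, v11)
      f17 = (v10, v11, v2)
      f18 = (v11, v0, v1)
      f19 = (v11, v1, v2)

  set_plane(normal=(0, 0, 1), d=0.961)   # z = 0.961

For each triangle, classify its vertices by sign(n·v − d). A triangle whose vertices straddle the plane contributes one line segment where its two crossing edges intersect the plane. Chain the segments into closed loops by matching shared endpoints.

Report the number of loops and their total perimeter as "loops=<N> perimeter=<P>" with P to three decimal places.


loops=1 perimeter=3.747

Straddling triangles (10 of 20):
  (v1,v3,v2) [--+] → (0.490497, 0.356418, 0.961)–(0.606317, 0, 0.961)  len=0.3748
  (v3,v4,v2) [--+] → (0.187338, 0.576621, 0.961)–(0.490497, 0.356418, 0.961)  len=0.3747
  (v4,v5,v2) [--+] → (-0.187338, 0.576621, 0.961)–(0.187338, 0.576621, 0.961)  len=0.3747
  (v5,v6,v2) [--+] → (-0.490497, 0.356418, 0.961)–(-0.187338, 0.576621, 0.961)  len=0.3747
  (v6,v7,v2) [--+] → (-0.606317, 0, 0.961)–(-0.490497, 0.356418, 0.961)  len=0.3748
  (v7,v8,v2) [--+] → (-0.490497, -0.356418, 0.961)–(-0.606317, 0, 0.961)  len=0.3748
  (v8,v9,v2) [--+] → (-0.187338, -0.576621, 0.961)–(-0.490497, -0.356418, 0.961)  len=0.3747
  (v9,v10,v2) [--+] → (0.187338, -0.576621, 0.961)–(-0.187338, -0.576621, 0.961)  len=0.3747
  (v10,v11,v2) [--+] → (0.490497, -0.356418, 0.961)–(0.187338, -0.576621, 0.961)  len=0.3747
  (v11,v1,v2) [--+] → (0.606317, 0, 0.961)–(0.490497, -0.356418, 0.961)  len=0.3748

Chained into 1 loop(s):
  loop 1: 10 segments, perimeter = 3.7472
Total perimeter = 3.747


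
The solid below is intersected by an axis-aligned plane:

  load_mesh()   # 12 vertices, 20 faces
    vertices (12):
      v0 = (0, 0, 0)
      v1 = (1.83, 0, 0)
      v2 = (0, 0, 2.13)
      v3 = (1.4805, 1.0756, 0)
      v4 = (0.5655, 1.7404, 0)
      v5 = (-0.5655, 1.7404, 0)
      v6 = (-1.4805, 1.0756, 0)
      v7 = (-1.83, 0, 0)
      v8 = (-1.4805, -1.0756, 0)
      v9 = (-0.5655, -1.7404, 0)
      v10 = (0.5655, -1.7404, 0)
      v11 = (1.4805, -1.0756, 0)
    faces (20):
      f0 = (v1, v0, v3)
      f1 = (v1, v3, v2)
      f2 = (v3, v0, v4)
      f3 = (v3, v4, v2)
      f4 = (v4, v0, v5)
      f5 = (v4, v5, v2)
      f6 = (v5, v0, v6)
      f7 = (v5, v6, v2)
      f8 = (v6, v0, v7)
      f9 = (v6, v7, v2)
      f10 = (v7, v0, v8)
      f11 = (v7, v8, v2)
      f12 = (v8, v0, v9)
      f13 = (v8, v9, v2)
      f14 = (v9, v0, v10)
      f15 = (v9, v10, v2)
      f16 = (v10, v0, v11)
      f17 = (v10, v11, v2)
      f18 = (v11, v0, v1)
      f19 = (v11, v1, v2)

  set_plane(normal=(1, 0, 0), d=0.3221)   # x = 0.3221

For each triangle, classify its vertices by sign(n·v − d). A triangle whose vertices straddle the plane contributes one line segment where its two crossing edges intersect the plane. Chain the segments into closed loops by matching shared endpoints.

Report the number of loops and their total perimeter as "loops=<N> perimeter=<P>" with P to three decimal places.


loops=1 perimeter=8.480

Straddling triangles (12 of 20):
  (v1,v0,v3) [+-+] → (0.3221, 0, 0)–(0.3221, 0.234009, 0)  len=0.2340
  (v1,v3,v2) [++-] → (0.3221, 0.234009, 1.66659)–(0.3221, 0, 1.7551)  len=0.2502
  (v3,v0,v4) [+-+] → (0.3221, 0.234009, 0)–(0.3221, 0.991305, 0)  len=0.7573
  (v3,v4,v2) [++-] → (0.3221, 0.991305, 0.916785)–(0.3221, 0.234009, 1.66659)  len=1.0657
  (v4,v0,v5) [+--] → (0.3221, 0.991305, 0)–(0.3221, 1.7404, 0)  len=0.7491
  (v4,v5,v2) [+--] → (0.3221, 1.7404, 0)–(0.3221, 0.991305, 0.916785)  len=1.1839
  (v9,v0,v10) [--+] → (0.3221, -0.991305, 0)–(0.3221, -1.7404, 0)  len=0.7491
  (v9,v10,v2) [-+-] → (0.3221, -1.7404, 0)–(0.3221, -0.991305, 0.916785)  len=1.1839
  (v10,v0,v11) [+-+] → (0.3221, -0.991305, 0)–(0.3221, -0.234009, 0)  len=0.7573
  (v10,v11,v2) [++-] → (0.3221, -0.234009, 1.66659)–(0.3221, -0.991305, 0.916785)  len=1.0657
  (v11,v0,v1) [+-+] → (0.3221, -0.234009, 0)–(0.3221, 0, 0)  len=0.2340
  (v11,v1,v2) [++-] → (0.3221, 0, 1.7551)–(0.3221, -0.234009, 1.66659)  len=0.2502

Chained into 1 loop(s):
  loop 1: 12 segments, perimeter = 8.4804
Total perimeter = 8.480


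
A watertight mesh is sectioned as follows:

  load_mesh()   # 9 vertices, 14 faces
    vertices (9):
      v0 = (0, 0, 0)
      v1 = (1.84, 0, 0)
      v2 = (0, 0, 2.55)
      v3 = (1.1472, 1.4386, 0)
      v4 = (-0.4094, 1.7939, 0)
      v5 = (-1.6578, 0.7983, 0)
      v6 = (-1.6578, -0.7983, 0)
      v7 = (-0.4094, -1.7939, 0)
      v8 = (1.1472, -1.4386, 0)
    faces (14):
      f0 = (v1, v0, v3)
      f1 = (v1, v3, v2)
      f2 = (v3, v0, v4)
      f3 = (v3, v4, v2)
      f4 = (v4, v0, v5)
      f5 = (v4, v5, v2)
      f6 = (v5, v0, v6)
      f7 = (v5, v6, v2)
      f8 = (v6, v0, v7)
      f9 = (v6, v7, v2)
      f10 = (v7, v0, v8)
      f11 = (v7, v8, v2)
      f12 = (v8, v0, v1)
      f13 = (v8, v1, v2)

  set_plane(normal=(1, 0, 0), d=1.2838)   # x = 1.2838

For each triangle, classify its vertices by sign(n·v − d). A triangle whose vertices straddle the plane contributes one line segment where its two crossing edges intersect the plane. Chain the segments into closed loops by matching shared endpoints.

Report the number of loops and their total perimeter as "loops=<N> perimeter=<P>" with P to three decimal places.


loops=1 perimeter=5.087

Straddling triangles (4 of 14):
  (v1,v0,v3) [+--] → (1.2838, 0, 0)–(1.2838, 1.15495, 0)  len=1.1549
  (v1,v3,v2) [+--] → (1.2838, 1.15495, 0)–(1.2838, 0, 0.770821)  len=1.3886
  (v8,v0,v1) [--+] → (1.2838, 0, 0)–(1.2838, -1.15495, 0)  len=1.1549
  (v8,v1,v2) [-+-] → (1.2838, -1.15495, 0)–(1.2838, 0, 0.770821)  len=1.3886

Chained into 1 loop(s):
  loop 1: 4 segments, perimeter = 5.0870
Total perimeter = 5.087


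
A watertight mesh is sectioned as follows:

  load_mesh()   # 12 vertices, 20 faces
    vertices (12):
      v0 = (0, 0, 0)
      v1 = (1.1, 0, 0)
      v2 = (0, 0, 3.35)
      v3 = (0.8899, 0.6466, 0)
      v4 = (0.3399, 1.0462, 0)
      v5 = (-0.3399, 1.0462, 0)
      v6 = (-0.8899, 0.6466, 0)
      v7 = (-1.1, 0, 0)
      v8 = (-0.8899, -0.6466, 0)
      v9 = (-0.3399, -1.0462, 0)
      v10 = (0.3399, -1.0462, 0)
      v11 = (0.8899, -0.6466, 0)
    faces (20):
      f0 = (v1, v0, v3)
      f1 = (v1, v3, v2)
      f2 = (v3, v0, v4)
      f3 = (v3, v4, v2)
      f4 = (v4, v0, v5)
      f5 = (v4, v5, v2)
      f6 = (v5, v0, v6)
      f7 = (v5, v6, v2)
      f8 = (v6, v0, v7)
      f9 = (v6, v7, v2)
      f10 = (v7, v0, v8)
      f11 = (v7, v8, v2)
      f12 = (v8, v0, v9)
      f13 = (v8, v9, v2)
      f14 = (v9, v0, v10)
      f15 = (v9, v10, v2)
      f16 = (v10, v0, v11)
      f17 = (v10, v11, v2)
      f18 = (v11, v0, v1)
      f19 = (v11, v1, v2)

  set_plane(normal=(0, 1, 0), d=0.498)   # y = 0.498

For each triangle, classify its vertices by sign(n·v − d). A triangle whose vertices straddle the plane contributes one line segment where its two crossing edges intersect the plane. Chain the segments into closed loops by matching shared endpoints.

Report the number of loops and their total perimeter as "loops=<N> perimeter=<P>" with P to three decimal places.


loops=1 perimeter=6.053

Straddling triangles (10 of 20):
  (v1,v0,v3) [--+] → (0.685385, 0.498, 0)–(0.938185, 0.498, 0)  len=0.2528
  (v1,v3,v2) [-+-] → (0.938185, 0.498, 0)–(0.685385, 0.498, 0.769889)  len=0.8103
  (v3,v0,v4) [+-+] → (0.685385, 0.498, 0)–(0.161795, 0.498, 0)  len=0.5236
  (v3,v4,v2) [++-] → (0.161795, 0.498, 1.75537)–(0.685385, 0.498, 0.769889)  len=1.1159
  (v4,v0,v5) [+-+] → (0.161795, 0.498, 0)–(-0.161795, 0.498, 0)  len=0.3236
  (v4,v5,v2) [++-] → (-0.161795, 0.498, 1.75537)–(0.161795, 0.498, 1.75537)  len=0.3236
  (v5,v0,v6) [+-+] → (-0.161795, 0.498, 0)–(-0.685385, 0.498, 0)  len=0.5236
  (v5,v6,v2) [++-] → (-0.685385, 0.498, 0.769889)–(-0.161795, 0.498, 1.75537)  len=1.1159
  (v6,v0,v7) [+--] → (-0.685385, 0.498, 0)–(-0.938185, 0.498, 0)  len=0.2528
  (v6,v7,v2) [+--] → (-0.938185, 0.498, 0)–(-0.685385, 0.498, 0.769889)  len=0.8103

Chained into 1 loop(s):
  loop 1: 10 segments, perimeter = 6.0525
Total perimeter = 6.053


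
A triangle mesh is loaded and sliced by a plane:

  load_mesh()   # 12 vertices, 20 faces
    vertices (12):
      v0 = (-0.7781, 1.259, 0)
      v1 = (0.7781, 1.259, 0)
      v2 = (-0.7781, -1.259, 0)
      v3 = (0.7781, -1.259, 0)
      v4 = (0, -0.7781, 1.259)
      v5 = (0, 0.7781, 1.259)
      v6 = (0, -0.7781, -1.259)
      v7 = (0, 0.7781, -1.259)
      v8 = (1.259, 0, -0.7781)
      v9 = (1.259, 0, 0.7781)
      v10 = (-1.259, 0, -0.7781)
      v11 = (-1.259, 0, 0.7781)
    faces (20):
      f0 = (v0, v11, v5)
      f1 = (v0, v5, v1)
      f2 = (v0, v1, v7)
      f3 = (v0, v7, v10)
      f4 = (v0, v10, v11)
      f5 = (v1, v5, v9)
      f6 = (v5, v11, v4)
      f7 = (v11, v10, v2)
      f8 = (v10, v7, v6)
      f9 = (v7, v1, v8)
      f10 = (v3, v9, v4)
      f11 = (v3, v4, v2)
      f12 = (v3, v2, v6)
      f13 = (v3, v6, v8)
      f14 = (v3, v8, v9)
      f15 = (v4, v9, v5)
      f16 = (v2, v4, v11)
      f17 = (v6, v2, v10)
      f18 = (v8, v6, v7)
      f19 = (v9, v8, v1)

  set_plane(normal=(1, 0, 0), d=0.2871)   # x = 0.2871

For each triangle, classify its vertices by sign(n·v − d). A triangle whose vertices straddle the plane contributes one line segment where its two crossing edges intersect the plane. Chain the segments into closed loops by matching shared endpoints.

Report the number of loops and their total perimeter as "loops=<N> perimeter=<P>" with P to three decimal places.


Straddling triangles (10 of 20):
  (v0,v5,v1) [--+] → (0.2871, 0.95554, 0.79446)–(0.2871, 1.259, 0)  len=0.8504
  (v0,v1,v7) [-+-] → (0.2871, 1.259, 0)–(0.2871, 0.95554, -0.79446)  len=0.8504
  (v1,v5,v9) [+-+] → (0.2871, 0.95554, 0.79446)–(0.2871, 0.600664, 1.14934)  len=0.5019
  (v7,v1,v8) [-++] → (0.2871, 0.95554, -0.79446)–(0.2871, 0.600664, -1.14934)  len=0.5019
  (v3,v9,v4) [++-] → (0.2871, -0.600664, 1.14934)–(0.2871, -0.95554, 0.79446)  len=0.5019
  (v3,v4,v2) [+--] → (0.2871, -0.95554, 0.79446)–(0.2871, -1.259, 0)  len=0.8504
  (v3,v2,v6) [+--] → (0.2871, -1.259, 0)–(0.2871, -0.95554, -0.79446)  len=0.8504
  (v3,v6,v8) [+-+] → (0.2871, -0.95554, -0.79446)–(0.2871, -0.600664, -1.14934)  len=0.5019
  (v4,v9,v5) [-+-] → (0.2871, -0.600664, 1.14934)–(0.2871, 0.600664, 1.14934)  len=1.2013
  (v8,v6,v7) [+--] → (0.2871, -0.600664, -1.14934)–(0.2871, 0.600664, -1.14934)  len=1.2013

Chained into 1 loop(s):
  loop 1: 10 segments, perimeter = 7.8119
Total perimeter = 7.812

loops=1 perimeter=7.812


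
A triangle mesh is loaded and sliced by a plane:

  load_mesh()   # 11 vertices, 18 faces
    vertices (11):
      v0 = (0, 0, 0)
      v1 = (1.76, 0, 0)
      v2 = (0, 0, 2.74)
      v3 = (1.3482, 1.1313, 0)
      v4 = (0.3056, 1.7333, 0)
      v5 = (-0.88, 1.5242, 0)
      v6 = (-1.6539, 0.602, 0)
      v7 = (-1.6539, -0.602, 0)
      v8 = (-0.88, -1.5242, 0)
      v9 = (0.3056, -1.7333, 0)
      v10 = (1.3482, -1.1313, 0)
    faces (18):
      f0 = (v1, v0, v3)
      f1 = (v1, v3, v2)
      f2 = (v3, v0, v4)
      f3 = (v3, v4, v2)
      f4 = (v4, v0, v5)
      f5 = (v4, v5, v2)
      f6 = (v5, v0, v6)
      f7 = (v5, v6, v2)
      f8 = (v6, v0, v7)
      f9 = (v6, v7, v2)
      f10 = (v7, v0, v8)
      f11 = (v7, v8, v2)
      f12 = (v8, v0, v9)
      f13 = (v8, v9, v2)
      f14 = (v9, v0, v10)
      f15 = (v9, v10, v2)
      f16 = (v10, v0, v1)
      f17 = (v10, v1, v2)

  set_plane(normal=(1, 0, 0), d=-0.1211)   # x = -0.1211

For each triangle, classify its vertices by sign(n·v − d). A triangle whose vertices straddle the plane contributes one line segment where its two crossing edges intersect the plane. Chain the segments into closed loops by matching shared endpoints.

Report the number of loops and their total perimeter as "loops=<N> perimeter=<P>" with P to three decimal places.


loops=1 perimeter=9.431

Straddling triangles (10 of 18):
  (v4,v0,v5) [++-] → (-0.1211, 0.209751, 0)–(-0.1211, 1.65804, 0)  len=1.4483
  (v4,v5,v2) [+-+] → (-0.1211, 1.65804, 0)–(-0.1211, 0.209751, 2.36294)  len=2.7715
  (v5,v0,v6) [-+-] → (-0.1211, 0.209751, 0)–(-0.1211, 0.044079, 0)  len=0.1657
  (v5,v6,v2) [--+] → (-0.1211, 0.044079, 2.53937)–(-0.1211, 0.209751, 2.36294)  len=0.2420
  (v6,v0,v7) [-+-] → (-0.1211, 0.044079, 0)–(-0.1211, -0.044079, 0)  len=0.0882
  (v6,v7,v2) [--+] → (-0.1211, -0.044079, 2.53937)–(-0.1211, 0.044079, 2.53937)  len=0.0882
  (v7,v0,v8) [-+-] → (-0.1211, -0.044079, 0)–(-0.1211, -0.209751, 0)  len=0.1657
  (v7,v8,v2) [--+] → (-0.1211, -0.209751, 2.36294)–(-0.1211, -0.044079, 2.53937)  len=0.2420
  (v8,v0,v9) [-++] → (-0.1211, -0.209751, 0)–(-0.1211, -1.65804, 0)  len=1.4483
  (v8,v9,v2) [-++] → (-0.1211, -1.65804, 0)–(-0.1211, -0.209751, 2.36294)  len=2.7715

Chained into 1 loop(s):
  loop 1: 10 segments, perimeter = 9.4312
Total perimeter = 9.431


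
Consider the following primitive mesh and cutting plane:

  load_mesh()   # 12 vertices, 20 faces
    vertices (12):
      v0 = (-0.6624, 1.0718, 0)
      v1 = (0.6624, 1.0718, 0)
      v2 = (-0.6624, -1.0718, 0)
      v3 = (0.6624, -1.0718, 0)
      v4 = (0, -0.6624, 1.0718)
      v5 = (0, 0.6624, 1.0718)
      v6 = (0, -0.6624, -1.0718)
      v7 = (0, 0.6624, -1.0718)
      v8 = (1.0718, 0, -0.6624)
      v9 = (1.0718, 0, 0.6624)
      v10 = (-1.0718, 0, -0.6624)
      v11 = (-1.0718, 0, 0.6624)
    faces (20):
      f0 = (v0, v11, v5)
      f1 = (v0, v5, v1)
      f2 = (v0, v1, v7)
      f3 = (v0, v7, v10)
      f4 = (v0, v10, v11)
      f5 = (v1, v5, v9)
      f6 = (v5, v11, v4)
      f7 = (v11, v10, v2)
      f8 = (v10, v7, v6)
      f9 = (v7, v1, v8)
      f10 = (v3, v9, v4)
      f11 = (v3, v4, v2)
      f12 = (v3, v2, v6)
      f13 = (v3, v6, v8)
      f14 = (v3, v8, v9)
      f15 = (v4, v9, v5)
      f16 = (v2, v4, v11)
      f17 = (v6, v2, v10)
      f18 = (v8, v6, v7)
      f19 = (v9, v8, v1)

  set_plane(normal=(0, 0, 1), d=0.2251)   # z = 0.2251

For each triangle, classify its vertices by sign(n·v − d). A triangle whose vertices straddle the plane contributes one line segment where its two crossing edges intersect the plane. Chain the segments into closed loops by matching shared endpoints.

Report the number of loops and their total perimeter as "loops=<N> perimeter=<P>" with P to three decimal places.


loops=1 perimeter=6.697

Straddling triangles (10 of 20):
  (v0,v11,v5) [-++] → (-0.801524, 0.707576, 0.2251)–(-0.523282, 0.985818, 0.2251)  len=0.3935
  (v0,v5,v1) [-+-] → (-0.523282, 0.985818, 0.2251)–(0.523282, 0.985818, 0.2251)  len=1.0466
  (v0,v10,v11) [--+] → (-1.0718, 0, 0.2251)–(-0.801524, 0.707576, 0.2251)  len=0.7574
  (v1,v5,v9) [-++] → (0.523282, 0.985818, 0.2251)–(0.801524, 0.707576, 0.2251)  len=0.3935
  (v11,v10,v2) [+--] → (-1.0718, 0, 0.2251)–(-0.801524, -0.707576, 0.2251)  len=0.7574
  (v3,v9,v4) [-++] → (0.801524, -0.707576, 0.2251)–(0.523282, -0.985818, 0.2251)  len=0.3935
  (v3,v4,v2) [-+-] → (0.523282, -0.985818, 0.2251)–(-0.523282, -0.985818, 0.2251)  len=1.0466
  (v3,v8,v9) [--+] → (1.0718, 0, 0.2251)–(0.801524, -0.707576, 0.2251)  len=0.7574
  (v2,v4,v11) [-++] → (-0.523282, -0.985818, 0.2251)–(-0.801524, -0.707576, 0.2251)  len=0.3935
  (v9,v8,v1) [+--] → (1.0718, 0, 0.2251)–(0.801524, 0.707576, 0.2251)  len=0.7574

Chained into 1 loop(s):
  loop 1: 10 segments, perimeter = 6.6969
Total perimeter = 6.697


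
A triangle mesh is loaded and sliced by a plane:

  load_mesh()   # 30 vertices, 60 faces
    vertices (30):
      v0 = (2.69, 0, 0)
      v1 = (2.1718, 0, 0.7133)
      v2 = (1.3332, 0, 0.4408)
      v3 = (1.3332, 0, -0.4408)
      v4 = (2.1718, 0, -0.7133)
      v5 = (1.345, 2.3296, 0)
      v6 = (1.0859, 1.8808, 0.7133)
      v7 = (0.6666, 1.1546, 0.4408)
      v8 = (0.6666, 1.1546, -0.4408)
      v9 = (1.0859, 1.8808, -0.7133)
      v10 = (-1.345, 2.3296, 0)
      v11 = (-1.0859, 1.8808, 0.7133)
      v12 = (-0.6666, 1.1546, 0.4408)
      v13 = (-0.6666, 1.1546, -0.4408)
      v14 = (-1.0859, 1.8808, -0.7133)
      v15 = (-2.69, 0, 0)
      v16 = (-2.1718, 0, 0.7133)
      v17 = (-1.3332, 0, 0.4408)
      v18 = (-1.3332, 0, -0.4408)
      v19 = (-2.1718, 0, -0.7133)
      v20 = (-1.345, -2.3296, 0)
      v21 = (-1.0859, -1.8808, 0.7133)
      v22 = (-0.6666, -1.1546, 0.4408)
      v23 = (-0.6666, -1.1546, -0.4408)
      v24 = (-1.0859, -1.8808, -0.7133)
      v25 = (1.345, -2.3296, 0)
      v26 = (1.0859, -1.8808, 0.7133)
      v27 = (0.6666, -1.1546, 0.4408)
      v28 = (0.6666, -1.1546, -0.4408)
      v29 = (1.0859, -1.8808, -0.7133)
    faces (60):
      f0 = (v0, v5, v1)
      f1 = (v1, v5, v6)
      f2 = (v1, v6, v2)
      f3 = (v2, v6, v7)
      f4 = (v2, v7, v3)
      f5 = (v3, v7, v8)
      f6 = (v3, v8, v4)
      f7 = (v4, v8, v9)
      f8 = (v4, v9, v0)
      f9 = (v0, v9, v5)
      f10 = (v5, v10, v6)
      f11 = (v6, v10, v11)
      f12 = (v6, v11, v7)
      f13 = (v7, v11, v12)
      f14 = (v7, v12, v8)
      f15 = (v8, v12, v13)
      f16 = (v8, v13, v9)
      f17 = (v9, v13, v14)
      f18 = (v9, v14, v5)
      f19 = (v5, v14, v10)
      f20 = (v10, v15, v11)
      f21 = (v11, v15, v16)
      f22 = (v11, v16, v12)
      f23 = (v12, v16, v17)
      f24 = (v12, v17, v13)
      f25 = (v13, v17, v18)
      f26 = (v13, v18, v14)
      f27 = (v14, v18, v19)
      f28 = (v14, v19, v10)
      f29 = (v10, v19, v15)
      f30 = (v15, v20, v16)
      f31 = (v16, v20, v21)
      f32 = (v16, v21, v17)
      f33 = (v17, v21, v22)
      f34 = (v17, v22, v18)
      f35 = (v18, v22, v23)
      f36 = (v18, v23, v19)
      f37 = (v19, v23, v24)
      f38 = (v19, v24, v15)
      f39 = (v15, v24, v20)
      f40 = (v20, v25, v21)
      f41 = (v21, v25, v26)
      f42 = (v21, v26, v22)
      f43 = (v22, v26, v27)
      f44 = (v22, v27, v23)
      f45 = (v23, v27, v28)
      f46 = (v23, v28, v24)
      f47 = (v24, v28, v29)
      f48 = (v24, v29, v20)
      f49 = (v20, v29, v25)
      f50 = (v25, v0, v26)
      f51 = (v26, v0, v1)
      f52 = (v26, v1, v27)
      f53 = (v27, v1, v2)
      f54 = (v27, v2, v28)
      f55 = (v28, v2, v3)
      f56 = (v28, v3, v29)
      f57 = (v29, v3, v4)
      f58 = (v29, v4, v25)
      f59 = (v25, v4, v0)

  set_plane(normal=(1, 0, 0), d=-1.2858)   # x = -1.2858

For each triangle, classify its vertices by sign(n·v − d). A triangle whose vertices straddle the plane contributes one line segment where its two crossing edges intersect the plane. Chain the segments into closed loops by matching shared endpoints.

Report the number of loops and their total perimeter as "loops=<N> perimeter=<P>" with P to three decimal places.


Straddling triangles (24 of 60):
  (v5,v10,v6) [+-+] → (-1.2858, 2.3296, 0)–(-1.2858, 2.31867, 0.0173711)  len=0.0205
  (v6,v10,v11) [+-+] → (-1.2858, 2.31867, 0.0173711)–(-1.2858, 2.22706, 0.162977)  len=0.1720
  (v5,v14,v10) [++-] → (-1.2858, 2.22706, -0.162977)–(-1.2858, 2.3296, 0)  len=0.1926
  (v10,v15,v11) [--+] → (-1.2858, 1.64642, 0.62441)–(-1.2858, 2.22706, 0.162977)  len=0.7417
  (v11,v15,v16) [+--] → (-1.2858, 1.64642, 0.62441)–(-1.2858, 1.53457, 0.7133)  len=0.1429
  (v11,v16,v12) [+-+] → (-1.2858, 1.53457, 0.7133)–(-1.2858, 0.679628, 0.552899)  len=0.8699
  (v12,v16,v17) [+--] → (-1.2858, 0.679628, 0.552899)–(-1.2858, 0.0821003, 0.4408)  len=0.6080
  (v12,v17,v13) [+-+] → (-1.2858, 0.0821003, 0.4408)–(-1.2858, 0.0821003, 0.378112)  len=0.0627
  (v13,v17,v18) [+--] → (-1.2858, 0.0821003, 0.378112)–(-1.2858, 0.0821003, -0.4408)  len=0.8189
  (v13,v18,v14) [+-+] → (-1.2858, 0.0821003, -0.4408)–(-1.2858, 0.360493, -0.49303)  len=0.2832
  (v14,v18,v19) [+--] → (-1.2858, 0.360493, -0.49303)–(-1.2858, 1.53457, -0.7133)  len=1.1946
  (v14,v19,v10) [+--] → (-1.2858, 1.53457, -0.7133)–(-1.2858, 2.22706, -0.162977)  len=0.8845
  (v16,v20,v21) [--+] → (-1.2858, -2.22706, 0.162977)–(-1.2858, -1.53457, 0.7133)  len=0.8845
  (v16,v21,v17) [-+-] → (-1.2858, -1.53457, 0.7133)–(-1.2858, -0.360493, 0.49303)  len=1.1946
  (v17,v21,v22) [-++] → (-1.2858, -0.360493, 0.49303)–(-1.2858, -0.0821003, 0.4408)  len=0.2832
  (v17,v22,v18) [-+-] → (-1.2858, -0.0821003, 0.4408)–(-1.2858, -0.0821003, -0.378112)  len=0.8189
  (v18,v22,v23) [-++] → (-1.2858, -0.0821003, -0.378112)–(-1.2858, -0.0821003, -0.4408)  len=0.0627
  (v18,v23,v19) [-+-] → (-1.2858, -0.0821003, -0.4408)–(-1.2858, -0.679628, -0.552899)  len=0.6080
  (v19,v23,v24) [-++] → (-1.2858, -0.679628, -0.552899)–(-1.2858, -1.53457, -0.7133)  len=0.8699
  (v19,v24,v15) [-+-] → (-1.2858, -1.53457, -0.7133)–(-1.2858, -1.64642, -0.62441)  len=0.1429
  (v15,v24,v20) [-+-] → (-1.2858, -1.64642, -0.62441)–(-1.2858, -2.22706, -0.162977)  len=0.7417
  (v20,v25,v21) [-++] → (-1.2858, -2.3296, 0)–(-1.2858, -2.22706, 0.162977)  len=0.1926
  (v24,v29,v20) [++-] → (-1.2858, -2.31867, -0.0173711)–(-1.2858, -2.22706, -0.162977)  len=0.1720
  (v20,v29,v25) [-++] → (-1.2858, -2.31867, -0.0173711)–(-1.2858, -2.3296, 0)  len=0.0205

Chained into 2 loop(s):
  loop 1: 12 segments, perimeter = 5.9914
  loop 2: 12 segments, perimeter = 5.9914
Total perimeter = 11.983

loops=2 perimeter=11.983


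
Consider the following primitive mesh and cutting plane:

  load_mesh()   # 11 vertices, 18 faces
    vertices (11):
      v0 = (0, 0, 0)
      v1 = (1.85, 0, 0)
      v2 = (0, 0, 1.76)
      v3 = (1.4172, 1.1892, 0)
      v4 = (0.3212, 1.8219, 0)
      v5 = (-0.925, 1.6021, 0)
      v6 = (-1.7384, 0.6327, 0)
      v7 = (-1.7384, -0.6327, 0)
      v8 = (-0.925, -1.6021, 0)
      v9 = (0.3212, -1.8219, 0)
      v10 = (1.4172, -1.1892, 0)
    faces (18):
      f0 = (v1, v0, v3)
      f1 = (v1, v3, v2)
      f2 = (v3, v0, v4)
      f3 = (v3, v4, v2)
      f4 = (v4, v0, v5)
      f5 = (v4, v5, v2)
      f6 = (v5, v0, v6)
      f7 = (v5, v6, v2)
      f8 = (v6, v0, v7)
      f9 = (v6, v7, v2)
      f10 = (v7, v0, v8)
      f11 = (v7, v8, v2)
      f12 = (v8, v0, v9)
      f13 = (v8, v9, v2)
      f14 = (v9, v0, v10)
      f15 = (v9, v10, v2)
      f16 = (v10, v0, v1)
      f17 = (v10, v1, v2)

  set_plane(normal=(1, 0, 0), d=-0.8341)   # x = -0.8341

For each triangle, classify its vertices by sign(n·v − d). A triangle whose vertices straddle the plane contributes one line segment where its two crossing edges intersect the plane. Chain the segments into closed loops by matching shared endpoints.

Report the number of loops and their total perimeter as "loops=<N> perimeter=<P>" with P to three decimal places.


Straddling triangles (10 of 18):
  (v4,v0,v5) [++-] → (-0.8341, 1.44466, 0)–(-0.8341, 1.61813, 0)  len=0.1735
  (v4,v5,v2) [+-+] → (-0.8341, 1.61813, 0)–(-0.8341, 1.44466, 0.172956)  len=0.2450
  (v5,v0,v6) [-+-] → (-0.8341, 1.44466, 0)–(-0.8341, 0.303575, 0)  len=1.1411
  (v5,v6,v2) [--+] → (-0.8341, 0.303575, 0.915536)–(-0.8341, 1.44466, 0.172956)  len=1.3614
  (v6,v0,v7) [-+-] → (-0.8341, 0.303575, 0)–(-0.8341, -0.303575, 0)  len=0.6072
  (v6,v7,v2) [--+] → (-0.8341, -0.303575, 0.915536)–(-0.8341, 0.303575, 0.915536)  len=0.6072
  (v7,v0,v8) [-+-] → (-0.8341, -0.303575, 0)–(-0.8341, -1.44466, 0)  len=1.1411
  (v7,v8,v2) [--+] → (-0.8341, -1.44466, 0.172956)–(-0.8341, -0.303575, 0.915536)  len=1.3614
  (v8,v0,v9) [-++] → (-0.8341, -1.44466, 0)–(-0.8341, -1.61813, 0)  len=0.1735
  (v8,v9,v2) [-++] → (-0.8341, -1.61813, 0)–(-0.8341, -1.44466, 0.172956)  len=0.2450

Chained into 1 loop(s):
  loop 1: 10 segments, perimeter = 7.0562
Total perimeter = 7.056

loops=1 perimeter=7.056


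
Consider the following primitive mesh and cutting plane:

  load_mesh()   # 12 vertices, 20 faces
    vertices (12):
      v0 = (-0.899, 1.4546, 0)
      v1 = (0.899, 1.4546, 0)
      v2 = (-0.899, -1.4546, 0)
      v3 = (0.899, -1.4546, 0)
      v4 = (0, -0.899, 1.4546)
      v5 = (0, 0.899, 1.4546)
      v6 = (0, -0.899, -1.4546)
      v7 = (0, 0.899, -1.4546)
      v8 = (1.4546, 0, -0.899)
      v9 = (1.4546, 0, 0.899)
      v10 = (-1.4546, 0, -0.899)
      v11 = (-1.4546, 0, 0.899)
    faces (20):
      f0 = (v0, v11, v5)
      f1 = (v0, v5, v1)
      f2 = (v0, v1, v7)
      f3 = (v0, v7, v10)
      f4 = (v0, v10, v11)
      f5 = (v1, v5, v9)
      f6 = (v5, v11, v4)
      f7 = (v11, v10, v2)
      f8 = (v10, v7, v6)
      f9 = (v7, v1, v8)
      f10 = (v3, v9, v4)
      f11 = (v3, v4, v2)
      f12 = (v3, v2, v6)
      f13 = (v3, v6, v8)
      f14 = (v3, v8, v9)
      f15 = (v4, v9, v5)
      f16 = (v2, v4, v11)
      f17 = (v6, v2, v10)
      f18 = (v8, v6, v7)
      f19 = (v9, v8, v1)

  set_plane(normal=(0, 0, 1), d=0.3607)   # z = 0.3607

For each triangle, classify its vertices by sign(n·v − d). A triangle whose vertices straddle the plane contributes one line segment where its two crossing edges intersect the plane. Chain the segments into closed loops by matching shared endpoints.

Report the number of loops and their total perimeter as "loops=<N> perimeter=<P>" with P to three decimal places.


Straddling triangles (10 of 20):
  (v0,v11,v5) [-++] → (-1.12192, 0.87098, 0.3607)–(-0.676073, 1.31683, 0.3607)  len=0.6305
  (v0,v5,v1) [-+-] → (-0.676073, 1.31683, 0.3607)–(0.676073, 1.31683, 0.3607)  len=1.3521
  (v0,v10,v11) [--+] → (-1.4546, 0, 0.3607)–(-1.12192, 0.87098, 0.3607)  len=0.9324
  (v1,v5,v9) [-++] → (0.676073, 1.31683, 0.3607)–(1.12192, 0.87098, 0.3607)  len=0.6305
  (v11,v10,v2) [+--] → (-1.4546, 0, 0.3607)–(-1.12192, -0.87098, 0.3607)  len=0.9324
  (v3,v9,v4) [-++] → (1.12192, -0.87098, 0.3607)–(0.676073, -1.31683, 0.3607)  len=0.6305
  (v3,v4,v2) [-+-] → (0.676073, -1.31683, 0.3607)–(-0.676073, -1.31683, 0.3607)  len=1.3521
  (v3,v8,v9) [--+] → (1.4546, 0, 0.3607)–(1.12192, -0.87098, 0.3607)  len=0.9324
  (v2,v4,v11) [-++] → (-0.676073, -1.31683, 0.3607)–(-1.12192, -0.87098, 0.3607)  len=0.6305
  (v9,v8,v1) [+--] → (1.4546, 0, 0.3607)–(1.12192, 0.87098, 0.3607)  len=0.9324

Chained into 1 loop(s):
  loop 1: 10 segments, perimeter = 8.9558
Total perimeter = 8.956

loops=1 perimeter=8.956
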